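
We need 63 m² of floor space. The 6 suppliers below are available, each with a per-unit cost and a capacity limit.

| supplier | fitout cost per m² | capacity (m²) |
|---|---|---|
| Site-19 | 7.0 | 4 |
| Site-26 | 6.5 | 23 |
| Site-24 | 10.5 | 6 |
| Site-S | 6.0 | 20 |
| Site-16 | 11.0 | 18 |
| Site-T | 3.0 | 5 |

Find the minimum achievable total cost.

Fill from the cheapest supplier first.
Site-T (3.0): use full 5 ; 58 m² to go.
Site-S (6.0): use full 20 ; 38 m² to go.
Take 23 from Site-26 at 6.5 ; need 15 more.
Site-19 (7.0): use full 4 ; 11 m² to go.
Site-24 at 10.5: take all 6 m² ; 5 still needed.
Site-16 at 11.0: take 5 of its 18 ; requirement met.
Cost = 5×3.0 + 20×6.0 + 23×6.5 + 4×7.0 + 6×10.5 + 5×11.0 = 430.5.

430.5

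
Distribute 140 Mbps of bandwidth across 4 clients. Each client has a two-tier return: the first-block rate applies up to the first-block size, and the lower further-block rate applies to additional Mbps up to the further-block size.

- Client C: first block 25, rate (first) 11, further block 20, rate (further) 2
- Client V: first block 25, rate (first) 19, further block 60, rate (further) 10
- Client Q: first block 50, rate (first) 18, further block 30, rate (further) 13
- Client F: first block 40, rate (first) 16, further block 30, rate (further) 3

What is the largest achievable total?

2340

Treat each block as its own option and order by rate: Client V/tier1 19 > Client Q/tier1 18 > Client F/tier1 16 > Client Q/tier2 13 > Client C/tier1 11 > Client V/tier2 10 > Client F/tier2 3 > Client C/tier2 2.
Client V/tier1 (19): +25 ; 115 left.
Fill Client Q tier1 block (50 at 18) ; 65 left.
Client F tier1 at 16: fill all 40 ; 25 left.
Client Q/tier2: +25 of 30 at 13; pool empty.
Total = 19×25 + 18×50 + 16×40 + 13×25 = 2340.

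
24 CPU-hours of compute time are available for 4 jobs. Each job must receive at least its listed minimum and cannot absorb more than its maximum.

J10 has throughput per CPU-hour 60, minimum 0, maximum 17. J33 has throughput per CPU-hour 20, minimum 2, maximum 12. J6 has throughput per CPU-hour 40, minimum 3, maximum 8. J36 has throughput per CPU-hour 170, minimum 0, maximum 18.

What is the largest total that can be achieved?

3280

Meeting every minimum uses 0+2+3+0 = 5 CPU-hours, leaving 19.
Highest throughput per CPU-hour first: J36 170 > J10 60 > J6 40 > J33 20.
J36: +18 to 18 (cap) — 1 left.
J10 has room for 17 more but only 1 remain, so it gets 1.
Total = 60×1 + 20×2 + 40×3 + 170×18 = 3280.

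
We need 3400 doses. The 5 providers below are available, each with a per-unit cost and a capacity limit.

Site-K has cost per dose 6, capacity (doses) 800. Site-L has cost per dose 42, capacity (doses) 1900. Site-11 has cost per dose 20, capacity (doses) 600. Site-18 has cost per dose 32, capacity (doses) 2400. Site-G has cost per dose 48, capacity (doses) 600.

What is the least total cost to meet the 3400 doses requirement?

Use providers in increasing cost order.
Site-K at 6: take all 800 doses → 2600 still needed.
Take 600 from Site-11 at 20 → need 2000 more.
Take 2000 from Site-18 at 32 to finish.
Site-L, Site-G: unused.
Cost = 800×6 + 600×20 + 2000×32 = 80800.

80800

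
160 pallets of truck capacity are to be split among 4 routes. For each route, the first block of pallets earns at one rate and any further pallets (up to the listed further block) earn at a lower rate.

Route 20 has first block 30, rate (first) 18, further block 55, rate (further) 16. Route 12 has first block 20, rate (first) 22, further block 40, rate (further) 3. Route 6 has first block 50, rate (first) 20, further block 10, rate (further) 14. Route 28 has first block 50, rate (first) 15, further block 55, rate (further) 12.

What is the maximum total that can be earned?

2935

Rank every tier by rate: Route 12/first 22 > Route 6/first 20 > Route 20/first 18 > Route 20/second 16 > Route 28/first 15 > Route 6/second 14 > Route 28/second 12 > Route 12/second 3.
Route 12/first (22): +20 ; 140 left.
Route 6/first (20): +50 ; 90 left.
Route 20/first (18): +30 ; 60 left.
Route 20/second (16): +55 ; 5 left.
Route 28 first at 15: only 5 left, fill 5.
Total = 22×20 + 20×50 + 18×30 + 16×55 + 15×5 = 2935.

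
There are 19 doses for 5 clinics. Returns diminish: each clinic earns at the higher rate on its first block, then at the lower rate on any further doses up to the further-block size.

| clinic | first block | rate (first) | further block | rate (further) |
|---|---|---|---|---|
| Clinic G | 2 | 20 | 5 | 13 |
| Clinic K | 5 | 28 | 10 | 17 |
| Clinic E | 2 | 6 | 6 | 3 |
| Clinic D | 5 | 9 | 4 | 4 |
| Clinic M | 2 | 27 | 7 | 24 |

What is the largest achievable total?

453

Treat each block as its own option and order by rate: Clinic K/tier1 28 > Clinic M/tier1 27 > Clinic M/tier2 24 > Clinic G/tier1 20 > Clinic K/tier2 17 > Clinic G/tier2 13 > Clinic D/tier1 9 > Clinic E/tier1 6 > Clinic D/tier2 4 > Clinic E/tier2 3.
Clinic K/tier1 (28): +5 → 14 left.
Clinic M tier1 at 27: fill all 2 → 12 left.
Fill Clinic M tier2 block (7 at 24) → 5 left.
Clinic G tier1 at 20: fill all 2 → 3 left.
3 remain; put them into Clinic K tier2 at 17.
Total = 28×5 + 27×2 + 24×7 + 20×2 + 17×3 = 453.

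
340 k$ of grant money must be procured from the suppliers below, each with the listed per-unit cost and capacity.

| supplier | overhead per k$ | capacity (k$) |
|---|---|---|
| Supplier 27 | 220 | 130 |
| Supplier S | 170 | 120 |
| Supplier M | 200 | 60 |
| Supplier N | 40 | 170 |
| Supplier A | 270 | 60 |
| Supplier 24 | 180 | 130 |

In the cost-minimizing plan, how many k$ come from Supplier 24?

50

Use suppliers in increasing cost order.
Take 170 from Supplier N at 40 ; need 170 more.
Supplier S at 170: take all 120 k$ ; 50 still needed.
Supplier 24 at 180: take 50 of its 130 ; requirement met.
Supplier M, Supplier 27, Supplier A: unused.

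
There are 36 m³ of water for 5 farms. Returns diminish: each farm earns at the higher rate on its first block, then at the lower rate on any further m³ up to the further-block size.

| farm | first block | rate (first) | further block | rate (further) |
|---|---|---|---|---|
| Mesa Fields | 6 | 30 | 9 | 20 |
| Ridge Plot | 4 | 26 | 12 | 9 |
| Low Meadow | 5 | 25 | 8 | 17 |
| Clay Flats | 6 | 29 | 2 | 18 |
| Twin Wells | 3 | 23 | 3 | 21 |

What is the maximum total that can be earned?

Treat each block as its own option and order by rate: Mesa Fields/first 30 > Clay Flats/first 29 > Ridge Plot/first 26 > Low Meadow/first 25 > Twin Wells/first 23 > Twin Wells/second 21 > Mesa Fields/second 20 > Clay Flats/second 18 > Low Meadow/second 17 > Ridge Plot/second 9.
Fill Mesa Fields first block (6 at 30) ; 30 left.
Clay Flats/first (29): +6 ; 24 left.
Ridge Plot first at 26: fill all 4 ; 20 left.
Fill Low Meadow first block (5 at 25) ; 15 left.
Fill Twin Wells first block (3 at 23) ; 12 left.
Fill Twin Wells second block (3 at 21) ; 9 left.
Mesa Fields/second (20): +9 ; 0 left.
Total = 30×6 + 29×6 + 26×4 + 25×5 + 23×3 + 21×3 + 20×9 = 895.

895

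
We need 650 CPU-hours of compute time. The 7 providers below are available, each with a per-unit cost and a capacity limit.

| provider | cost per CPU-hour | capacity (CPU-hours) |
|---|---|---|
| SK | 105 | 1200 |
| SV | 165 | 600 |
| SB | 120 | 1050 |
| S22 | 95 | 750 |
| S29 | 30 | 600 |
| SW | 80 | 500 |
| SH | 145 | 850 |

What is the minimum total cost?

Cheapest first:
S29 (30): use full 600 — 50 CPU-hours to go.
SW (80): take the remaining 50 — done.
S22, SK, SB, SH, SV: unused.
Cost = 600×30 + 50×80 = 22000.

22000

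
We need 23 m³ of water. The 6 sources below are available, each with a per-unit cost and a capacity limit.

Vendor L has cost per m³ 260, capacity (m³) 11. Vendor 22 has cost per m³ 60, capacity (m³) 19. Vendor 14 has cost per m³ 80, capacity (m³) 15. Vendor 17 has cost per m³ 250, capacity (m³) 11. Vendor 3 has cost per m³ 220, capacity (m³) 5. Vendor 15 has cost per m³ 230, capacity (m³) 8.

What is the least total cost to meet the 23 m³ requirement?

1460

Fill from the cheapest source first.
Take 19 from Vendor 22 at 60 ; need 4 more.
Vendor 14 at 80: take 4 of its 15 ; requirement met.
Vendor 3, Vendor 15, Vendor 17, Vendor L: unused.
Cost = 19×60 + 4×80 = 1460.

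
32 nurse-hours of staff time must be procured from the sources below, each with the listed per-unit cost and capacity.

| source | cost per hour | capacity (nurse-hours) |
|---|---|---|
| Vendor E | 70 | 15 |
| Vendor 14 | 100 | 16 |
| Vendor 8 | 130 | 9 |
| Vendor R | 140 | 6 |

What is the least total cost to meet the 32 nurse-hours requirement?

2780

Fill from the cheapest source first.
Vendor E at 70: take all 15 nurse-hours → 17 still needed.
Vendor 14 at 100: take all 16 nurse-hours → 1 still needed.
Take 1 from Vendor 8 at 130 to finish.
Vendor R: unused.
Cost = 15×70 + 16×100 + 1×130 = 2780.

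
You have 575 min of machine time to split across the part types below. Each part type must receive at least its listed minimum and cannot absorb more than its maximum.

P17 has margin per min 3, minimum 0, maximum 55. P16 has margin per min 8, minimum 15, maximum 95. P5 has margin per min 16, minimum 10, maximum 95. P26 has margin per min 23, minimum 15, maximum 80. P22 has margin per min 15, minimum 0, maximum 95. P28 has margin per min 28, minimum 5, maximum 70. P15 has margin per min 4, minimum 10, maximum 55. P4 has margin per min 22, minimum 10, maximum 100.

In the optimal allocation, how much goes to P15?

Meeting every minimum uses 0+15+10+15+0+5+10+10 = 65 min, leaving 510.
Order the part types by margin per min: P28 28 > P26 23 > P4 22 > P5 16 > P22 15 > P16 8 > P15 4 > P17 3.
Give P28 65 more to hit its cap of 70 ; 445 left.
Give P26 65 more to hit its cap of 80 ; 380 left.
P4 takes 90 more to reach its cap of 100 ; 290 left.
Give P5 85 more to hit its cap of 95 ; 205 left.
P22 takes 95 more to reach its cap of 95 ; 110 left.
P16 takes 80 more to reach its cap of 95 ; 30 left.
P15: +30 (room for 45) → 40. Pool exhausted.

40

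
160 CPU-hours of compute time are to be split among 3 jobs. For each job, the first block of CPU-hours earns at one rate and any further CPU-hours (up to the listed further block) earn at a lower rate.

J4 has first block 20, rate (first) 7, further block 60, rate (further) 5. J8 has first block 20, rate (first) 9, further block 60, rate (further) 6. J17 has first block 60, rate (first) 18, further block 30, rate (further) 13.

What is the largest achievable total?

1970

Order all 6 blocks by rate: J17/tier1 18 > J17/tier2 13 > J8/tier1 9 > J4/tier1 7 > J8/tier2 6 > J4/tier2 5.
Fill J17 tier1 block (60 at 18) ; 100 left.
Fill J17 tier2 block (30 at 13) ; 70 left.
J8 tier1 at 9: fill all 20 ; 50 left.
J4/tier1 (7): +20 ; 30 left.
J8/tier2: +30 of 60 at 6; pool empty.
Total = 18×60 + 13×30 + 9×20 + 7×20 + 6×30 = 1970.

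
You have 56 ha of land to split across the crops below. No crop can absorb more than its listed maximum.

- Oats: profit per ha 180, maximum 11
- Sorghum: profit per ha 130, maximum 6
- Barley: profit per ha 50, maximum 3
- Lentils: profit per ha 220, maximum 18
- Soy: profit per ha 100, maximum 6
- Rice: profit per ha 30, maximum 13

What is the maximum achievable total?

Rank by profit per ha: Lentils 220 > Oats 180 > Sorghum 130 > Soy 100 > Barley 50 > Rice 30.
Lentils takes 18 to reach its cap of 18 — 38 left.
Oats: +11 to 11 (cap) — 27 left.
Sorghum takes 6 to reach its cap of 6 — 21 left.
Soy takes 6 to reach its cap of 6 — 15 left.
Give Barley 3 to hit its cap of 3 — 12 left.
Rice has room for 13 but only 12 remain, so it gets 12.
Total = 180×11 + 130×6 + 50×3 + 220×18 + 100×6 + 30×12 = 7830.

7830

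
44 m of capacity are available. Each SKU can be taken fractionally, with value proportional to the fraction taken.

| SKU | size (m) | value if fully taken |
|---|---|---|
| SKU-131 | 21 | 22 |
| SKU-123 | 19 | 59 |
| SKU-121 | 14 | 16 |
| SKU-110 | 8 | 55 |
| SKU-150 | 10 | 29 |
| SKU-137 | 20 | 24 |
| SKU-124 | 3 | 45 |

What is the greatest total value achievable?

Best value per unit of size first: SKU-124 45/3≈15, SKU-110 55/8≈6.88, SKU-123 59/19≈3.11, SKU-150 29/10≈2.9, SKU-137 24/20≈1.2, SKU-121 16/14≈1.14, SKU-131 22/21≈1.05.
All 3 m of SKU-124 fit (value 45) ; 41 remain.
All 8 m of SKU-110 fit (value 55) ; 33 remain.
Take all of SKU-123 (19 m, value 59) ; 14 m left.
Take all of SKU-150 (10 m, value 29) ; 4 m left.
Fill the last 4 m with part of SKU-137: 4/20 of it earns 4.8.
Total value = 192.8.

192.8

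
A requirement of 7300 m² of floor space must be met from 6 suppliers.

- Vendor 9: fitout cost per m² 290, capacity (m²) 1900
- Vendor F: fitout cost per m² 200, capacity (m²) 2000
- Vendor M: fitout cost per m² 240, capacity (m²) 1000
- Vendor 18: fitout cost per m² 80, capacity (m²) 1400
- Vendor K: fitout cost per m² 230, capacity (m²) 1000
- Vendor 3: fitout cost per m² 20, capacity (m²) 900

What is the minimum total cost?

1290000

Fill from the cheapest supplier first.
Vendor 3 at 20: take all 900 m² → 6400 still needed.
Vendor 18 at 80: take all 1400 m² → 5000 still needed.
Take 2000 from Vendor F at 200 → need 3000 more.
Vendor K (230): use full 1000 → 2000 m² to go.
Vendor M (240): use full 1000 → 1000 m² to go.
Vendor 9 at 290: take 1000 of its 1900 → requirement met.
Cost = 900×20 + 1400×80 + 2000×200 + 1000×230 + 1000×240 + 1000×290 = 1290000.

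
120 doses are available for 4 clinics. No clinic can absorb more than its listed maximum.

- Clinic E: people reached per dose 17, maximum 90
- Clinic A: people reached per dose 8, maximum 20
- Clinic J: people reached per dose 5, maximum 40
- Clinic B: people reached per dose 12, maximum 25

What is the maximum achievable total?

1870

Order the clinics by people reached per dose: Clinic E 17 > Clinic B 12 > Clinic A 8 > Clinic J 5.
Give Clinic E 90 to hit its cap of 90 ; 30 left.
Clinic B takes 25 to reach its cap of 25 ; 5 left.
Clinic A: +5 (room for 20) → 5. Pool exhausted.
Total = 17×90 + 8×5 + 12×25 = 1870.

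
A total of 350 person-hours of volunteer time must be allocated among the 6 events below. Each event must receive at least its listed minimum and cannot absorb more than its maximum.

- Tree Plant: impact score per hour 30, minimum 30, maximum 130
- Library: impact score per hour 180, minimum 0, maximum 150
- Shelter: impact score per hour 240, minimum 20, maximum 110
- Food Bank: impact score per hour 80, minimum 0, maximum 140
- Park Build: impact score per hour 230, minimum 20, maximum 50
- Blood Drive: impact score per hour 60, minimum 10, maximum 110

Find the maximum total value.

66400

Meeting every minimum uses 30+0+20+0+20+10 = 80 person-hours, leaving 270.
Highest impact score per hour first: Shelter 240 > Park Build 230 > Library 180 > Food Bank 80 > Blood Drive 60 > Tree Plant 30.
Shelter takes 90 more to reach its cap of 110 — 180 left.
Give Park Build 30 more to hit its cap of 50 — 150 left.
Give Library 150 more to hit its cap of 150 — 0 left.
Total = 30×30 + 180×150 + 240×110 + 230×50 + 60×10 = 66400.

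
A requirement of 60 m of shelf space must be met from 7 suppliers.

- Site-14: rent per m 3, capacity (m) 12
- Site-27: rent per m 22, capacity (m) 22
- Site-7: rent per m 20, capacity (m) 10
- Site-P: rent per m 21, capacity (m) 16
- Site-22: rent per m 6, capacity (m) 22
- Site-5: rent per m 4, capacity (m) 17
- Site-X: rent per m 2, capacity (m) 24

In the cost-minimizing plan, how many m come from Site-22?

Use suppliers in increasing cost order.
Site-X at 2: take all 24 m — 36 still needed.
Site-14 (3): use full 12 — 24 m to go.
Site-5 (4): use full 17 — 7 m to go.
Take 7 from Site-22 at 6 to finish.
Site-7, Site-P, Site-27: unused.

7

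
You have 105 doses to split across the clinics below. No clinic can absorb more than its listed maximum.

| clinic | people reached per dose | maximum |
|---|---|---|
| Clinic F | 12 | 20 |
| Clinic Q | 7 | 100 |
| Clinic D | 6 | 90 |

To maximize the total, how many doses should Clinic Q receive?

Rank by people reached per dose: Clinic F 12 > Clinic Q 7 > Clinic D 6.
Give Clinic F 20 to hit its cap of 20 → 85 left.
Clinic Q has room for 100 but only 85 remain, so it gets 85.

85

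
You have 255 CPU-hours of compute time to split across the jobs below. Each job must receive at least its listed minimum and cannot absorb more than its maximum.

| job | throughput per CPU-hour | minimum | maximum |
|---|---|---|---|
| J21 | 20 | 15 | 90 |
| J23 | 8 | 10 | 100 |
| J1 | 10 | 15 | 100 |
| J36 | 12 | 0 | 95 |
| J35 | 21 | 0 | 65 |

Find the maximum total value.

Meeting every minimum uses 15+10+15+0+0 = 40 CPU-hours, leaving 215.
Highest throughput per CPU-hour first: J35 21 > J21 20 > J36 12 > J1 10 > J23 8.
J35: +65 to 65 (cap) ; 150 left.
J21: +75 to 90 (cap) ; 75 left.
Only 75 left; J36 takes them to reach 75.
Total = 20×90 + 8×10 + 10×15 + 12×75 + 21×65 = 4295.

4295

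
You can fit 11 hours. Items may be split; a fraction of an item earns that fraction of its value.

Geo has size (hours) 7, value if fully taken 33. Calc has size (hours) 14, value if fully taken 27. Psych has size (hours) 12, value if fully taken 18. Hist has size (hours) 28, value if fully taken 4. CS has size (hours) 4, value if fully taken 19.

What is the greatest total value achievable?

52

Sort by value density: CS 19/4≈4.75, Geo 33/7≈4.71, Calc 27/14≈1.93, Psych 18/12≈1.5, Hist 4/28≈0.143.
Take all of CS (4 hours, value 19) ; 7 hours left.
Take all of Geo (7 hours, value 33) ; 0 hours left.
Total value = 52.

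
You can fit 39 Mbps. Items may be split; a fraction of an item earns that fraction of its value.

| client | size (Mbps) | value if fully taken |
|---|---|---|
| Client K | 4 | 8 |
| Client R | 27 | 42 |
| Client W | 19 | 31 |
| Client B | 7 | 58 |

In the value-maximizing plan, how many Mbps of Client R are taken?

Rank by value-to-size ratio: Client B 58/7≈8.29, Client K 8/4≈2, Client W 31/19≈1.63, Client R 42/27≈1.56.
All 7 Mbps of Client B fit (value 58) ; 32 remain.
All 4 Mbps of Client K fit (value 8) ; 28 remain.
Client W: take in full, 19 Mbps for value 31 ; 9 left.
Fill the last 9 Mbps with part of Client R: 9/27 of it earns 14.

9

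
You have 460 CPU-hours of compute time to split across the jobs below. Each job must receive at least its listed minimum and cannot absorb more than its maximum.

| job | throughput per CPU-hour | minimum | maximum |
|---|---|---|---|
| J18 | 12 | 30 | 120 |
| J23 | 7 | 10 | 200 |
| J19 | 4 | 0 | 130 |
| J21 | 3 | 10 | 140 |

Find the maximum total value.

3390

Meeting every minimum uses 30+10+0+10 = 50 CPU-hours, leaving 410.
Highest throughput per CPU-hour first: J18 12 > J23 7 > J19 4 > J21 3.
J18: +90 to 120 (cap) — 320 left.
Give J23 190 more to hit its cap of 200 — 130 left.
J19: +130 to 130 (cap) — 0 left.
Total = 12×120 + 7×200 + 4×130 + 3×10 = 3390.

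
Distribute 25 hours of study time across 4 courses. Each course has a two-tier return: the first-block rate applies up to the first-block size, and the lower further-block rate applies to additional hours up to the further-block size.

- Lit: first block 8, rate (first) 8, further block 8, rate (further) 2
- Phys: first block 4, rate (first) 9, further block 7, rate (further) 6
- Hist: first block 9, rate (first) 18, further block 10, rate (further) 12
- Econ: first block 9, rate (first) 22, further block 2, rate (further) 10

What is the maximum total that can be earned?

444

Treat each block as its own option and order by rate: Econ/T1 22 > Hist/T1 18 > Hist/T2 12 > Econ/T2 10 > Phys/T1 9 > Lit/T1 8 > Phys/T2 6 > Lit/T2 2.
Econ/T1 (22): +9 — 16 left.
Hist/T1 (18): +9 — 7 left.
Hist T2 at 12: only 7 left, fill 7.
Total = 22×9 + 18×9 + 12×7 = 444.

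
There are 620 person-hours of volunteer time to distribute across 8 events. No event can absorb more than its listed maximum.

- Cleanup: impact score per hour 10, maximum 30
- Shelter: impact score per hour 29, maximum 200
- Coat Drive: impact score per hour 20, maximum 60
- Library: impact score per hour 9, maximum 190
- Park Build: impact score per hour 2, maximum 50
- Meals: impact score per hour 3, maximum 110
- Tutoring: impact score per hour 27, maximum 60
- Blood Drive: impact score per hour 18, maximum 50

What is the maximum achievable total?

11620

Highest impact score per hour first: Shelter 29 > Tutoring 27 > Coat Drive 20 > Blood Drive 18 > Cleanup 10 > Library 9 > Meals 3 > Park Build 2.
Give Shelter 200 to hit its cap of 200 — 420 left.
Tutoring: +60 to 60 (cap) — 360 left.
Give Coat Drive 60 to hit its cap of 60 — 300 left.
Give Blood Drive 50 to hit its cap of 50 — 250 left.
Cleanup takes 30 to reach its cap of 30 — 220 left.
Library: +190 to 190 (cap) — 30 left.
Meals has room for 110 but only 30 remain, so it gets 30.
Total = 10×30 + 29×200 + 20×60 + 9×190 + 3×30 + 27×60 + 18×50 = 11620.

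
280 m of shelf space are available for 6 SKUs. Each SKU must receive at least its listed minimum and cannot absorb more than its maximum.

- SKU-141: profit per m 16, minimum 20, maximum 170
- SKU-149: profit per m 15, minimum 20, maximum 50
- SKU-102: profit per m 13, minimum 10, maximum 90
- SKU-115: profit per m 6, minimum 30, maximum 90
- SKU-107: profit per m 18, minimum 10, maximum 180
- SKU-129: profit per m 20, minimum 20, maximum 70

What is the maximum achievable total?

4670

Meeting every minimum uses 20+20+10+30+10+20 = 110 m, leaving 170.
Rank by profit per m: SKU-129 20 > SKU-107 18 > SKU-141 16 > SKU-149 15 > SKU-102 13 > SKU-115 6.
SKU-129: +50 to 70 (cap) ; 120 left.
SKU-107 has room for 170 more but only 120 remain, so it gets 130.
Total = 16×20 + 15×20 + 13×10 + 6×30 + 18×130 + 20×70 = 4670.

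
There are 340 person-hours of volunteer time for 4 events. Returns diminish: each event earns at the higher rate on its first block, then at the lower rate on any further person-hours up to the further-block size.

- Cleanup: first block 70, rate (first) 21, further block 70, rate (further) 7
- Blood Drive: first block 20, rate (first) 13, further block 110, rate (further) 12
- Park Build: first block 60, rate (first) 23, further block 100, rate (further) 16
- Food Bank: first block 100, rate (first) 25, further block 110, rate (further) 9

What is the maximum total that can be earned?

Order all 8 blocks by rate: Food Bank/first 25 > Park Build/first 23 > Cleanup/first 21 > Park Build/second 16 > Blood Drive/first 13 > Blood Drive/second 12 > Food Bank/second 9 > Cleanup/second 7.
Food Bank/first (25): +100 ; 240 left.
Park Build/first (23): +60 ; 180 left.
Cleanup first at 21: fill all 70 ; 110 left.
Park Build/second (16): +100 ; 10 left.
10 remain; put them into Blood Drive first at 13.
Total = 25×100 + 23×60 + 21×70 + 16×100 + 13×10 = 7080.

7080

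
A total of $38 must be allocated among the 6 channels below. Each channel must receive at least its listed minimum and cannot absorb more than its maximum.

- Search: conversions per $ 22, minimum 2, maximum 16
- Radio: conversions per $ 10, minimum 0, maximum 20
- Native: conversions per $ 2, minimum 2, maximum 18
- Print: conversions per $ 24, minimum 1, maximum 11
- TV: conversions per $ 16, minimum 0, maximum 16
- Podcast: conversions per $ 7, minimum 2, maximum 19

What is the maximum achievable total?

Meeting every minimum uses 2+0+2+1+0+2 = 7 $, leaving 31.
Order the channels by conversions per $: Print 24 > Search 22 > TV 16 > Radio 10 > Podcast 7 > Native 2.
Print: +10 to 11 (cap) — 21 left.
Search takes 14 more to reach its cap of 16 — 7 left.
TV has room for 16 more but only 7 remain, so it gets 7.
Total = 22×16 + 2×2 + 24×11 + 16×7 + 7×2 = 746.

746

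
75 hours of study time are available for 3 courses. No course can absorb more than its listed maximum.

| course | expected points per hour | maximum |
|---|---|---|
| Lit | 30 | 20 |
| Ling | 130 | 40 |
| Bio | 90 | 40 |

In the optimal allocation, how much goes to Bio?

Rank by expected points per hour: Ling 130 > Bio 90 > Lit 30.
Ling: +40 to 40 (cap) ; 35 left.
Bio: +35 (room for 40) → 35. Pool exhausted.

35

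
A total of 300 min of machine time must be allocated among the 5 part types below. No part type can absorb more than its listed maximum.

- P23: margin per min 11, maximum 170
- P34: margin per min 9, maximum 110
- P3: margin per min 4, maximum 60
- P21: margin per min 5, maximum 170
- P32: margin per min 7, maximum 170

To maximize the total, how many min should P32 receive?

Rank by margin per min: P23 11 > P34 9 > P32 7 > P21 5 > P3 4.
Give P23 170 to hit its cap of 170 ; 130 left.
P34 takes 110 to reach its cap of 110 ; 20 left.
P32 has room for 170 but only 20 remain, so it gets 20.

20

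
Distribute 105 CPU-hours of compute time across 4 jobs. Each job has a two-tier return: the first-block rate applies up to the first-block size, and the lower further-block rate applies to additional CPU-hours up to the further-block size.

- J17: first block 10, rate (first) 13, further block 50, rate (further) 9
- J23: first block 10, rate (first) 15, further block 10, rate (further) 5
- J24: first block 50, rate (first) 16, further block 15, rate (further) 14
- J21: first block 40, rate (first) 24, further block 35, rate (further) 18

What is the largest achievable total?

Order all 8 blocks by rate: J21/tier1 24 > J21/tier2 18 > J24/tier1 16 > J23/tier1 15 > J24/tier2 14 > J17/tier1 13 > J17/tier2 9 > J23/tier2 5.
Fill J21 tier1 block (40 at 24) → 65 left.
J21 tier2 at 18: fill all 35 → 30 left.
30 remain; put them into J24 tier1 at 16.
Total = 24×40 + 18×35 + 16×30 = 2070.

2070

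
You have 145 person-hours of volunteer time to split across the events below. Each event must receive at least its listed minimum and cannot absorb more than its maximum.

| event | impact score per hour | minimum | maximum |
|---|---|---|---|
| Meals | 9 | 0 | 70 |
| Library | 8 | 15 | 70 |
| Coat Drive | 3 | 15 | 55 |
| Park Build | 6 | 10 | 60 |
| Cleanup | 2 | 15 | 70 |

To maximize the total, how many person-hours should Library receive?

Meeting every minimum uses 0+15+15+10+15 = 55 person-hours, leaving 90.
Highest impact score per hour first: Meals 9 > Library 8 > Park Build 6 > Coat Drive 3 > Cleanup 2.
Give Meals 70 more to hit its cap of 70 — 20 left.
Library: +20 (room for 55) → 35. Pool exhausted.

35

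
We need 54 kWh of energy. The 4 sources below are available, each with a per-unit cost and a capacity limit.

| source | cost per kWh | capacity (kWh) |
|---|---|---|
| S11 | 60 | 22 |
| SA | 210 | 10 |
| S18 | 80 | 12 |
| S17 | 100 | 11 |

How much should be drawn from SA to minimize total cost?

Cheapest first:
Take 22 from S11 at 60 — need 32 more.
Take 12 from S18 at 80 — need 20 more.
S17 (100): use full 11 — 9 kWh to go.
SA (210): take the remaining 9 — done.

9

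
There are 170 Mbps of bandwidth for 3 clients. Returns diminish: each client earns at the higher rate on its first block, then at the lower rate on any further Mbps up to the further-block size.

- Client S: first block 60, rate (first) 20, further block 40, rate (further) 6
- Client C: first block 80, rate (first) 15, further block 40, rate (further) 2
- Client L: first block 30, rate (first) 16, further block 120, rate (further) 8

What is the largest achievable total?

2880

Rank every tier by rate: Client S/T1 20 > Client L/T1 16 > Client C/T1 15 > Client L/T2 8 > Client S/T2 6 > Client C/T2 2.
Client S T1 at 20: fill all 60 → 110 left.
Client L/T1 (16): +30 → 80 left.
Fill Client C T1 block (80 at 15) → 0 left.
Total = 20×60 + 16×30 + 15×80 = 2880.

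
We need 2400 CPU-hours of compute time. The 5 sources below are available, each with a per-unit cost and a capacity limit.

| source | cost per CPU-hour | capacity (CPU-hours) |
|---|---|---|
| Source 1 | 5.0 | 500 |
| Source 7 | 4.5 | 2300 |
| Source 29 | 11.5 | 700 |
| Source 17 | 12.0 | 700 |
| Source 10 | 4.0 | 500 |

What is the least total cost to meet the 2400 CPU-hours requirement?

Use sources in increasing cost order.
Take 500 from Source 10 at 4.0 ; need 1900 more.
Source 7 (4.5): take the remaining 1900 ; done.
Source 1, Source 29, Source 17: unused.
Cost = 500×4.0 + 1900×4.5 = 10550.

10550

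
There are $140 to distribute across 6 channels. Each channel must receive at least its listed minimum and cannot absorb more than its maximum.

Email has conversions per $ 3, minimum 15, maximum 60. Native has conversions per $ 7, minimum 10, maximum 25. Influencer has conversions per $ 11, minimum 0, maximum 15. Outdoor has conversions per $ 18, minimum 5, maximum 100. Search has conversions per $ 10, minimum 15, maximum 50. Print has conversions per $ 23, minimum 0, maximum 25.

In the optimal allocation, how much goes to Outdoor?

75

Meeting every minimum uses 15+10+0+5+15+0 = 45 $, leaving 95.
Rank by conversions per $: Print 23 > Outdoor 18 > Influencer 11 > Search 10 > Native 7 > Email 3.
Print takes 25 more to reach its cap of 25 ; 70 left.
Only 70 left; Outdoor takes them to reach 75.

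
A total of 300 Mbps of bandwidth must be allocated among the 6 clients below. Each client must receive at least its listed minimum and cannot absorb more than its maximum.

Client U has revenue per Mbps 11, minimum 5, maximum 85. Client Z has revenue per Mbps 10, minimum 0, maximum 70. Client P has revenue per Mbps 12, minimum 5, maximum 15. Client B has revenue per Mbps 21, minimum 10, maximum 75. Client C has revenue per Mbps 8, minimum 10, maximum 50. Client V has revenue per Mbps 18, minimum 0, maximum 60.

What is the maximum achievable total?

4400

Meeting every minimum uses 5+0+5+10+10+0 = 30 Mbps, leaving 270.
Rank by revenue per Mbps: Client B 21 > Client V 18 > Client P 12 > Client U 11 > Client Z 10 > Client C 8.
Client B takes 65 more to reach its cap of 75 — 205 left.
Client V: +60 to 60 (cap) — 145 left.
Client P takes 10 more to reach its cap of 15 — 135 left.
Give Client U 80 more to hit its cap of 85 — 55 left.
Client Z: +55 (room for 70) → 55. Pool exhausted.
Total = 11×85 + 10×55 + 12×15 + 21×75 + 8×10 + 18×60 = 4400.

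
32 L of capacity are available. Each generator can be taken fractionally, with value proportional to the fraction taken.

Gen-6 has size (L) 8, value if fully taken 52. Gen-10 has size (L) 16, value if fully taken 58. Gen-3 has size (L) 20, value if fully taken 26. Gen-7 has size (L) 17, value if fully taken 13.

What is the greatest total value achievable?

120.4

Rank by value-to-size ratio: Gen-6 52/8≈6.5, Gen-10 58/16≈3.62, Gen-3 26/20≈1.3, Gen-7 13/17≈0.765.
Take all of Gen-6 (8 L, value 52) ; 24 L left.
Take all of Gen-10 (16 L, value 58) ; 8 L left.
Fill the last 8 L with part of Gen-3: 8/20 of it earns 10.4.
Total value = 120.4.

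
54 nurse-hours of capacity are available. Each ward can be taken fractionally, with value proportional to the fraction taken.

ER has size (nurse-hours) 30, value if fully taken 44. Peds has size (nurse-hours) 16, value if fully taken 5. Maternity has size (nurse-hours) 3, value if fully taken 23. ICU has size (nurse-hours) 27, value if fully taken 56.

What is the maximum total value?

114.2

Rank by value-to-size ratio: Maternity 23/3≈7.67, ICU 56/27≈2.07, ER 44/30≈1.47, Peds 5/16≈0.312.
All 3 nurse-hours of Maternity fit (value 23) ; 51 remain.
ICU: take in full, 27 nurse-hours for value 56 ; 24 left.
Only 24 nurse-hours remain; take 24/30 of ER for value 44×24/30 = 35.2.
Total value = 114.2.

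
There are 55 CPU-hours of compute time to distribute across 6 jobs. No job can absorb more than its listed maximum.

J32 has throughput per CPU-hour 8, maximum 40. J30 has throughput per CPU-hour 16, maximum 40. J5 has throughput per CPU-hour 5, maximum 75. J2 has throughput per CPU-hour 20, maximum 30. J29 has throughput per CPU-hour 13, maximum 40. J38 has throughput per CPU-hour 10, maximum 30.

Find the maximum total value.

Highest throughput per CPU-hour first: J2 20 > J30 16 > J29 13 > J38 10 > J32 8 > J5 5.
Give J2 30 to hit its cap of 30 ; 25 left.
J30 has room for 40 but only 25 remain, so it gets 25.
Total = 16×25 + 20×30 = 1000.

1000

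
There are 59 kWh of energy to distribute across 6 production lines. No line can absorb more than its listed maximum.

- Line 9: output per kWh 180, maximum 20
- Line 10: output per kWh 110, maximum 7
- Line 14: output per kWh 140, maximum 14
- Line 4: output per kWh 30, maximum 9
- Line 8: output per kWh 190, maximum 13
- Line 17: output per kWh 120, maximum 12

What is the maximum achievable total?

9470

Highest output per kWh first: Line 8 190 > Line 9 180 > Line 14 140 > Line 17 120 > Line 10 110 > Line 4 30.
Give Line 8 13 to hit its cap of 13 — 46 left.
Give Line 9 20 to hit its cap of 20 — 26 left.
Line 14: +14 to 14 (cap) — 12 left.
Give Line 17 12 to hit its cap of 12 — 0 left.
Total = 180×20 + 140×14 + 190×13 + 120×12 = 9470.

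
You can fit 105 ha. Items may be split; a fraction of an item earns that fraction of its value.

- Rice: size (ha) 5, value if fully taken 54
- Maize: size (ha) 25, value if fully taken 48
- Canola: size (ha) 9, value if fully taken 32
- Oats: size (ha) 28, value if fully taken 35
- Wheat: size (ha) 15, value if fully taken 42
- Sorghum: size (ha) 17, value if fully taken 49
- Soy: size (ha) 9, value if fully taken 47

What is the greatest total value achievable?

Rank by value-to-size ratio: Rice 54/5≈10.8, Soy 47/9≈5.22, Canola 32/9≈3.56, Sorghum 49/17≈2.88, Wheat 42/15≈2.8, Maize 48/25≈1.92, Oats 35/28≈1.25.
All 5 ha of Rice fit (value 54) ; 100 remain.
Soy: take in full, 9 ha for value 47 ; 91 left.
Take all of Canola (9 ha, value 32) ; 82 ha left.
Take all of Sorghum (17 ha, value 49) ; 65 ha left.
All 15 ha of Wheat fit (value 42) ; 50 remain.
Maize: take in full, 25 ha for value 48 ; 25 left.
Fill the last 25 ha with part of Oats: 25/28 of it earns 31.25.
Total value = 303.25.

303.25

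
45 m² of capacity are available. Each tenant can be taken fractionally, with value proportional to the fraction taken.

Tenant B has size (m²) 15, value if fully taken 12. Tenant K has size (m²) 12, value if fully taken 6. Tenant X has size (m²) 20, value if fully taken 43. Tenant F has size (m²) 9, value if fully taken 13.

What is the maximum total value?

68.5

Sort by value density: Tenant X 43/20≈2.15, Tenant F 13/9≈1.44, Tenant B 12/15≈0.8, Tenant K 6/12≈0.5.
Take all of Tenant X (20 m², value 43) → 25 m² left.
Take all of Tenant F (9 m², value 13) → 16 m² left.
Tenant B: take in full, 15 m² for value 12 → 1 left.
1 m² left: a 1/12 share of Tenant K gives 6×1/12 = 0.5.
Total value = 68.5.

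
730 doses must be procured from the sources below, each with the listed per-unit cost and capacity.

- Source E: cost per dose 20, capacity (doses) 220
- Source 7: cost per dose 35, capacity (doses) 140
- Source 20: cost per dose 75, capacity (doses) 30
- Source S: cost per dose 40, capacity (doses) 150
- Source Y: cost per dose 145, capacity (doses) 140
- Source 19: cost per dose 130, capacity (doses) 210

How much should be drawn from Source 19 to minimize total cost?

190

Use sources in increasing cost order.
Source E (20): use full 220 ; 510 doses to go.
Source 7 at 35: take all 140 doses ; 370 still needed.
Source S at 40: take all 150 doses ; 220 still needed.
Source 20 at 75: take all 30 doses ; 190 still needed.
Source 19 at 130: take 190 of its 210 ; requirement met.
Source Y: unused.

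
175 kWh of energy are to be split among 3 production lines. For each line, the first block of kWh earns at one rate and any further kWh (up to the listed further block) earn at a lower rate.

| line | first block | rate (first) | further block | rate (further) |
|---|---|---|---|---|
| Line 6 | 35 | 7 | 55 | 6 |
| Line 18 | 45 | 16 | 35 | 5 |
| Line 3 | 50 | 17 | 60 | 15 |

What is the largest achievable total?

Order all 6 blocks by rate: Line 3/T1 17 > Line 18/T1 16 > Line 3/T2 15 > Line 6/T1 7 > Line 6/T2 6 > Line 18/T2 5.
Line 3/T1 (17): +50 — 125 left.
Line 18/T1 (16): +45 — 80 left.
Fill Line 3 T2 block (60 at 15) — 20 left.
Line 6/T1: +20 of 35 at 7; pool empty.
Total = 17×50 + 16×45 + 15×60 + 7×20 = 2610.

2610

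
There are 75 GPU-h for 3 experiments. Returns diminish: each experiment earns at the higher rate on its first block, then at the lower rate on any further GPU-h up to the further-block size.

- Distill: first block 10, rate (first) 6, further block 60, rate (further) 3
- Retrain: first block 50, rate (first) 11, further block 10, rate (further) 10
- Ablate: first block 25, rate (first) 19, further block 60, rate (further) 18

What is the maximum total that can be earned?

1375

Order all 6 blocks by rate: Ablate/tier1 19 > Ablate/tier2 18 > Retrain/tier1 11 > Retrain/tier2 10 > Distill/tier1 6 > Distill/tier2 3.
Ablate/tier1 (19): +25 — 50 left.
50 remain; put them into Ablate tier2 at 18.
Total = 19×25 + 18×50 = 1375.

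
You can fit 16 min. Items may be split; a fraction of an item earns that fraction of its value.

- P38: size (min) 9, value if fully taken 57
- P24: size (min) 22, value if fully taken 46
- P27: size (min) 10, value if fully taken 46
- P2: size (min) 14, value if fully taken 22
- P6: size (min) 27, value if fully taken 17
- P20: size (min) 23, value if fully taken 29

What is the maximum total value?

Sort by value density: P38 57/9≈6.33, P27 46/10≈4.6, P24 46/22≈2.09, P2 22/14≈1.57, P20 29/23≈1.26, P6 17/27≈0.63.
Take all of P38 (9 min, value 57) → 7 min left.
Only 7 min remain; take 7/10 of P27 for value 46×7/10 = 32.2.
Total value = 89.2.

89.2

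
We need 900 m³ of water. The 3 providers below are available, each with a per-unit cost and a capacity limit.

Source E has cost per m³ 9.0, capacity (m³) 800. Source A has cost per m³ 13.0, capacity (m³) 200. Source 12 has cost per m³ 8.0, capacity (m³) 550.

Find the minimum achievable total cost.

7550

Fill from the cheapest provider first.
Source 12 at 8.0: take all 550 m³ — 350 still needed.
Source E (9.0): take the remaining 350 — done.
Source A: unused.
Cost = 550×8.0 + 350×9.0 = 7550.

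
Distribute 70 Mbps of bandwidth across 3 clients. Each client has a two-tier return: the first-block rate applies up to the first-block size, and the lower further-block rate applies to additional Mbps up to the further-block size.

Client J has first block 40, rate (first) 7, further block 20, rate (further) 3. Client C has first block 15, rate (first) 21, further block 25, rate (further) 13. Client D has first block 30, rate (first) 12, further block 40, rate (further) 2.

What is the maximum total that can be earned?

1000

Order all 6 blocks by rate: Client C/tier1 21 > Client C/tier2 13 > Client D/tier1 12 > Client J/tier1 7 > Client J/tier2 3 > Client D/tier2 2.
Client C tier1 at 21: fill all 15 → 55 left.
Client C/tier2 (13): +25 → 30 left.
Client D tier1 at 12: fill all 30 → 0 left.
Total = 21×15 + 13×25 + 12×30 = 1000.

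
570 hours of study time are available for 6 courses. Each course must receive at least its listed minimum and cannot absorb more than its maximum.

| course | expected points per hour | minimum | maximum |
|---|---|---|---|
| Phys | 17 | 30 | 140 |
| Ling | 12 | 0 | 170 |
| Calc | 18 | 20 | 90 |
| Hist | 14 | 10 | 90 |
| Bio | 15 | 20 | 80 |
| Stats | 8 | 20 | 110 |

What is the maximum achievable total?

Meeting every minimum uses 30+0+20+10+20+20 = 100 hours, leaving 470.
Order the courses by expected points per hour: Calc 18 > Phys 17 > Bio 15 > Hist 14 > Ling 12 > Stats 8.
Give Calc 70 more to hit its cap of 90 → 400 left.
Give Phys 110 more to hit its cap of 140 → 290 left.
Give Bio 60 more to hit its cap of 80 → 230 left.
Hist: +80 to 90 (cap) → 150 left.
Only 150 left; Ling takes them to reach 150.
Total = 17×140 + 12×150 + 18×90 + 14×90 + 15×80 + 8×20 = 8420.

8420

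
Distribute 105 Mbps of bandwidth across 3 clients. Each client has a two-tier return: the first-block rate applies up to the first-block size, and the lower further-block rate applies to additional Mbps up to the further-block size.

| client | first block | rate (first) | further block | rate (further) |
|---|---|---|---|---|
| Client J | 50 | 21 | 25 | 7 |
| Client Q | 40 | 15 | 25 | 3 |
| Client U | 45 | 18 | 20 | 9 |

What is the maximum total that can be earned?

Order all 6 blocks by rate: Client J/tier1 21 > Client U/tier1 18 > Client Q/tier1 15 > Client U/tier2 9 > Client J/tier2 7 > Client Q/tier2 3.
Fill Client J tier1 block (50 at 21) → 55 left.
Client U/tier1 (18): +45 → 10 left.
Client Q/tier1: +10 of 40 at 15; pool empty.
Total = 21×50 + 18×45 + 15×10 = 2010.

2010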